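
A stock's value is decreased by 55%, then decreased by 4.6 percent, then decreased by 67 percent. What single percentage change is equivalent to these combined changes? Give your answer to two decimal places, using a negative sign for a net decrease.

The combined multiplier is 0.45 × 0.954 × 0.33 = 0.141669.
That corresponds to a decrease of 85.83%.

-85.83%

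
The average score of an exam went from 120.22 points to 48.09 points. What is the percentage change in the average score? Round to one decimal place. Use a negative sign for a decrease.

Change: 48.09 − 120.22 = -72.13.
Relative to the original: -72.13 ÷ 120.22 ≈ -60.0%.

-60.0%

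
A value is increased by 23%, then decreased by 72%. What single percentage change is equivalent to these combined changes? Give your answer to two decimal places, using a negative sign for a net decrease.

A 23% increase multiplies by 1.23.
Then a 72% decrease: 1.23 × 0.28 = 0.3444.
Overall factor 0.3444, i.e. -65.56%.

-65.56%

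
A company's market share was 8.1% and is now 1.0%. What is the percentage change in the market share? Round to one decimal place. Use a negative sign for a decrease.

-87.7%

The change is 1.0 − 8.1 = -7.1 percentage points.
Relative to the original 8.1%, that is -7.1 ÷ 8.1 ≈ -87.7%.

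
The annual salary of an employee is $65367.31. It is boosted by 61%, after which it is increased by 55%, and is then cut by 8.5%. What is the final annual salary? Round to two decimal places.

$149258.57

Apply the 61% increase: $65367.31 × 1.61 = $105241.3691.
After the 55% increase: $105241.3691 × 1.55 = $163124.122105.
After the 8.5% decrease: $163124.122105 × 0.915 = $149258.571726075 ≈ $149258.57.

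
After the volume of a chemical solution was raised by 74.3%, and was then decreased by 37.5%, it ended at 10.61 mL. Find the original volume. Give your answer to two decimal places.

Undoing the 37.5% decrease: 10.61 ÷ 0.625 = 16.976.
Undoing the 74.3% increase: 16.976 ÷ 1.743 ≈ 9.74 mL.

9.74 mL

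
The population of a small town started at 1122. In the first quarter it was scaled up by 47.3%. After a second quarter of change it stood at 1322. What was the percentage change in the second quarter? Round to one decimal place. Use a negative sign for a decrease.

After the first quarter: 1122 × 1.473 = 1652.706.
Second-quarter multiplier: 1322 ÷ 1652.706 ≈ 0.7999.
That is a change of -20.0%.

-20.0%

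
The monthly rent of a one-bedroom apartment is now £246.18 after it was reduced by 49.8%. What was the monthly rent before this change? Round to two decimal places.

The overall multiplier applied was 0.502.
So the original monthly rent was £246.18 ÷ 0.502 ≈ £490.40.

£490.40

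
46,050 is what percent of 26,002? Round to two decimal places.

177.10%

46,050 ÷ 26,002 ≈ 177.10%.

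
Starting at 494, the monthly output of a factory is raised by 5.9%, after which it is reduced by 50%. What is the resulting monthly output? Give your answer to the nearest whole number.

262

Each change multiplies by a factor: 1.059 × 0.5 = 0.5295.
494 × 0.5295 = 261.573 ≈ 262.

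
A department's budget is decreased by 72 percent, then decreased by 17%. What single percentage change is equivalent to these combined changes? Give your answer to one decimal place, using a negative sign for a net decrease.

The combined multiplier is 0.28 × 0.83 = 0.2324.
That corresponds to a decrease of 76.8%.

-76.8%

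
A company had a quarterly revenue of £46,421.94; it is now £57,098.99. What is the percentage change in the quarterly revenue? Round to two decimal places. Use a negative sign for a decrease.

23.00%

Change: £57,098.99 − £46,421.94 = £10,677.05.
Relative to the original: £10,677.05 ÷ £46,421.94 ≈ 23.00%.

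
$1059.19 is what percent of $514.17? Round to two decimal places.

$1059.19 ÷ $514.17 ≈ 206.00%.

206.00%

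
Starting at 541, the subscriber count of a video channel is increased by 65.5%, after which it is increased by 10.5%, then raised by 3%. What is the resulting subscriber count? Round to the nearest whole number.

1019

After the 65.5% increase: 541 × 1.655 = 895.355.
After the 10.5% increase: 895.355 × 1.105 = 989.367275.
Apply the 3% increase: 989.367275 × 1.03 = 1019.04829325 ≈ 1019.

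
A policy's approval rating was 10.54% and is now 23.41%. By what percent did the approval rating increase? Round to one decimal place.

122.1%

The change is 23.41 − 10.54 = 12.87 percentage points.
Relative to the original 10.54%, that is 12.87 ÷ 10.54 ≈ 122.1%.
So the approval rating rose by 122.1%.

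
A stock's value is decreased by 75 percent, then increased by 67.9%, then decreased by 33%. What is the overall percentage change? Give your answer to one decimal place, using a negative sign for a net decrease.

-71.9%

The combined multiplier is 0.25 × 1.679 × 0.67 = 0.2812325.
That corresponds to a decrease of 71.9%.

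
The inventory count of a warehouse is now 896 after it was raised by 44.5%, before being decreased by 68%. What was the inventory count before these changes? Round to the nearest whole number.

1,938

Undoing the 68% decrease: 896 ÷ 0.32 = 2800.
Undoing the 44.5% increase: 2800 ÷ 1.445 ≈ 1,938.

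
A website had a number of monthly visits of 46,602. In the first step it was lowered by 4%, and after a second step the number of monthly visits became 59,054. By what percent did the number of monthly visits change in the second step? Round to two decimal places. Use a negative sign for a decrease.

After the first step: 46,602 × 0.96 = 44737.92.
Second-step multiplier: 59,054 ÷ 44737.92 ≈ 1.319999.
That is a change of 32.00%.

32.00%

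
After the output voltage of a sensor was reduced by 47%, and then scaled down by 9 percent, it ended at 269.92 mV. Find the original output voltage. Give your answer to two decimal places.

Undoing the 9% decrease: 269.92 ÷ 0.91 ≈ 296.615385.
Undoing the 47% decrease: 296.615385 ÷ 0.53 ≈ 559.65 mV.

559.65 mV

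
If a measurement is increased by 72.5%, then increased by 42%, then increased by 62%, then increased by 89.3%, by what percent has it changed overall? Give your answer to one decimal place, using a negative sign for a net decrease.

The combined multiplier is 1.725 × 1.42 × 1.62 × 1.893 = 7.51178367.
That corresponds to an increase of 651.2%.

651.2%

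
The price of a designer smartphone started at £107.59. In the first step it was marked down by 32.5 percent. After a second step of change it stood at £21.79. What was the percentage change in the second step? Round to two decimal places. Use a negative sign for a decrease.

-70.00%

After the first step: £107.59 × 0.675 = £72.62325.
Second-step multiplier: £21.79 ÷ £72.62325 ≈ 0.300042.
That is a change of -70.00%.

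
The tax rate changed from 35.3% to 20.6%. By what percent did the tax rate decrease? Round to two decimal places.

The change is 20.6 − 35.3 = -14.7 percentage points.
Relative to the original 35.3%, that is -14.7 ÷ 35.3 ≈ -41.64%.
So the tax rate fell by 41.64%.

41.64%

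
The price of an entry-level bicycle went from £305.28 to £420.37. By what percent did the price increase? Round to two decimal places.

Change: £420.37 − £305.28 = £115.09.
Relative to the original: £115.09 ÷ £305.28 ≈ 37.70%.
So the price increased by 37.70%.

37.70%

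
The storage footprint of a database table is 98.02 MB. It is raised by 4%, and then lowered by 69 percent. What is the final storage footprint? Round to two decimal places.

31.60 MB

4% increase: 98.02 × 1.04 = 101.9408.
Apply the 69% decrease: 101.9408 × 0.31 = 31.601648 ≈ 31.60.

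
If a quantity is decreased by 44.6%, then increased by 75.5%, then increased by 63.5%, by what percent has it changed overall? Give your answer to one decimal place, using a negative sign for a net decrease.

A 44.6% decrease multiplies by 0.554.
Then a 75.5% increase: 0.554 × 1.755 = 0.97227.
Then a 63.5% increase: 0.97227 × 1.635 = 1.58966145.
Overall factor 1.58966145, i.e. 59.0%.

59.0%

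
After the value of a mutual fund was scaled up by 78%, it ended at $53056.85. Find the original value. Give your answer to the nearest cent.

$29807.22

The overall multiplier applied was 1.78.
So the original value was $53056.85 ÷ 1.78 ≈ $29807.22.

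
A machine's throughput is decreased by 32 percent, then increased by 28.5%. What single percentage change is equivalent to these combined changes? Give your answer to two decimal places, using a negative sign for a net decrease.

A 32% decrease multiplies by 0.68.
Then a 28.5% increase: 0.68 × 1.285 = 0.8738.
Overall factor 0.8738, i.e. -12.62%.

-12.62%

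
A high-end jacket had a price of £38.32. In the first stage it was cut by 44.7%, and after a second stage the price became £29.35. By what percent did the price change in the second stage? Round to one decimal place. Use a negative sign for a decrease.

After the first stage: £38.32 × 0.553 = £21.19096.
Second-stage multiplier: £29.35 ÷ £21.19096 ≈ 1.38502.
That is a change of 38.5%.

38.5%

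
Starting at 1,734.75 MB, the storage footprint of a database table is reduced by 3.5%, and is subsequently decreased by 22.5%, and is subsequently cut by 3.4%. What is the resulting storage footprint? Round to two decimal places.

1,253.27 MB

Each change multiplies by a factor: 0.965 × 0.775 × 0.966 = 0.72244725.
1,734.75 × 0.72244725 = 1253.2653669375 ≈ 1,253.27.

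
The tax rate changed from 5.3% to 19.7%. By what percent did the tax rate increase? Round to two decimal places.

The change is 19.7 − 5.3 = 14.4 percentage points.
Relative to the original 5.3%, that is 14.4 ÷ 5.3 ≈ 271.70%.
So the tax rate rose by 271.70%.

271.70%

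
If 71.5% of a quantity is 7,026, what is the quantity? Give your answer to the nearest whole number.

9,827

7,026 ÷ 0.715 ≈ 9,827.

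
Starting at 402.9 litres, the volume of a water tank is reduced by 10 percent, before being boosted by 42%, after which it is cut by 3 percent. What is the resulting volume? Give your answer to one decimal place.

499.5 litres

Each change multiplies by a factor: 0.9 × 1.42 × 0.97 = 1.23966.
402.9 × 1.23966 = 499.459014 ≈ 499.5.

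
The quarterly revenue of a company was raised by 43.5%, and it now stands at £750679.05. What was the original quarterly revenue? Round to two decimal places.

The overall multiplier applied was 1.435.
So the original quarterly revenue was £750679.05 ÷ 1.435 ≈ £523121.29.

£523121.29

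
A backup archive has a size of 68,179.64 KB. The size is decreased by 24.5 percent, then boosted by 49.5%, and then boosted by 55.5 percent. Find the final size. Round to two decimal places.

119,666.68 KB

After the 24.5% decrease: 68,179.64 × 0.755 = 51475.6282.
Apply the 49.5% increase: 51475.6282 × 1.495 = 76956.064159.
After the 55.5% increase: 76956.064159 × 1.555 = 119666.679767245 ≈ 119,666.68.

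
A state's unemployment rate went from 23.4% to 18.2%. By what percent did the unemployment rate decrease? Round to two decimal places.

22.22%

The change is 18.2 − 23.4 = -5.2 percentage points.
Relative to the original 23.4%, that is -5.2 ÷ 23.4 ≈ -22.22%.
So the unemployment rate fell by 22.22%.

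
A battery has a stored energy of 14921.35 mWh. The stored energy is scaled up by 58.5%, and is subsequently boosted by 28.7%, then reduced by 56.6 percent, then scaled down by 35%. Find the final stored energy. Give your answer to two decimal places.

8586.56 mWh

Each change multiplies by a factor: 1.585 × 1.287 × 0.434 × 0.65 = 0.5754543795.
14921.35 × 0.5754543795 = 8586.556205552325 ≈ 8586.56.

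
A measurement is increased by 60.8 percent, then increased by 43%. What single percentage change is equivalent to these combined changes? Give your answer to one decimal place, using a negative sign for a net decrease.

129.9%

The combined multiplier is 1.608 × 1.43 = 2.29944.
That corresponds to an increase of 129.9%.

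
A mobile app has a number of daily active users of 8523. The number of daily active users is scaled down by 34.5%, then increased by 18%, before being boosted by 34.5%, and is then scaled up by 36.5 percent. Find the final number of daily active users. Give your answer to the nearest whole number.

Each change multiplies by a factor: 0.655 × 1.18 × 1.345 × 1.365 = 1.4189864325.
8523 × 1.4189864325 = 12094.0213641975 ≈ 12094.

12094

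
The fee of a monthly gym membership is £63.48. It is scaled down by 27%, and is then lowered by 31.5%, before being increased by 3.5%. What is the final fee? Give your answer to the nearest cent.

Apply the 27% decrease: £63.48 × 0.73 = £46.3404.
Apply the 31.5% decrease: £46.3404 × 0.685 = £31.743174.
After the 3.5% increase: £31.743174 × 1.035 = £32.85418509 ≈ £32.85.

£32.85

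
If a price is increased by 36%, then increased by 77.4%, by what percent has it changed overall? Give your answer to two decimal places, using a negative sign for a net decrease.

141.26%

The combined multiplier is 1.36 × 1.774 = 2.41264.
That corresponds to an increase of 141.26%.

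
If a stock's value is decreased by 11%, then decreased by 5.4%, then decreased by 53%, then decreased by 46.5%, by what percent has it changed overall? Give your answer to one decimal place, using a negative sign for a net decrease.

An 11% decrease multiplies by 0.89.
Then a 5.4% decrease: 0.89 × 0.946 = 0.84194.
Then a 53% decrease: 0.84194 × 0.47 = 0.3957118.
Then a 46.5% decrease: 0.3957118 × 0.535 = 0.211705813.
Overall factor 0.211705813, i.e. -78.8%.

-78.8%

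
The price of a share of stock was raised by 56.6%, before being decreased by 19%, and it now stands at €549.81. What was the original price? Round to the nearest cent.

€433.45

Undoing the 19% decrease: €549.81 ÷ 0.81 ≈ €678.777778.
Undoing the 56.6% increase: €678.777778 ÷ 1.566 ≈ €433.45.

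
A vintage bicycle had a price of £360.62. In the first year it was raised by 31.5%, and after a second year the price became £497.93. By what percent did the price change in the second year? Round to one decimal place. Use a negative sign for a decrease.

After the first year: £360.62 × 1.315 = £474.2153.
Second-year multiplier: £497.93 ÷ £474.2153 ≈ 1.05001.
That is a change of 5.0%.

5.0%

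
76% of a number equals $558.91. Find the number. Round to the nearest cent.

$735.41

$558.91 ÷ 0.76 ≈ $735.41.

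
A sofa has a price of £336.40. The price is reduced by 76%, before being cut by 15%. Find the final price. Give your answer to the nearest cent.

Each change multiplies by a factor: 0.24 × 0.85 = 0.204.
£336.40 × 0.204 = £68.6256 ≈ £68.63.

£68.63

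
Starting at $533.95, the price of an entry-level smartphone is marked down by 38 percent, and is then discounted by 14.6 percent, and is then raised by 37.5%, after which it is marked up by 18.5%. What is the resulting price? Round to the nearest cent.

After the 38% decrease: $533.95 × 0.62 = $331.049.
After the 14.6% decrease: $331.049 × 0.854 = $282.715846.
After the 37.5% increase: $282.715846 × 1.375 = $388.73428825.
Apply the 18.5% increase: $388.73428825 × 1.185 = $460.65013157625 ≈ $460.65.

$460.65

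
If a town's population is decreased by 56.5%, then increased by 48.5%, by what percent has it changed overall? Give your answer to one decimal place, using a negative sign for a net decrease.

A 56.5% decrease multiplies by 0.435.
Then a 48.5% increase: 0.435 × 1.485 = 0.645975.
Overall factor 0.645975, i.e. -35.4%.

-35.4%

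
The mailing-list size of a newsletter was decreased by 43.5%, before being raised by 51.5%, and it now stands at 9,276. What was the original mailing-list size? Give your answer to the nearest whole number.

10,837

The overall multiplier applied was 0.565 × 1.515 = 0.855975.
So the original mailing-list size was 9,276 ÷ 0.855975 ≈ 10,837.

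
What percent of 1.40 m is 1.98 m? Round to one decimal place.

141.4%

1.98 m ÷ 1.40 m ≈ 141.4%.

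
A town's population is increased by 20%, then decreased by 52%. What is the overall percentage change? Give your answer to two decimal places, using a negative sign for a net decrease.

A 20% increase multiplies by 1.2.
Then a 52% decrease: 1.2 × 0.48 = 0.576.
Overall factor 0.576, i.e. -42.40%.

-42.40%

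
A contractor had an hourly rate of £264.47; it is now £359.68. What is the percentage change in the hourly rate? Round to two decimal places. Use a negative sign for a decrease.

Change: £359.68 − £264.47 = £95.21.
Relative to the original: £95.21 ÷ £264.47 ≈ 36.00%.

36.00%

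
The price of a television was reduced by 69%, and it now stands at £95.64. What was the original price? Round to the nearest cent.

£308.52

The overall multiplier applied was 0.31.
So the original price was £95.64 ÷ 0.31 ≈ £308.52.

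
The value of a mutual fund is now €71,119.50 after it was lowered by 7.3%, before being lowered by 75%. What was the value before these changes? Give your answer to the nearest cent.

Undoing the 75% decrease: €71,119.50 ÷ 0.25 = €284478.
Undoing the 7.3% decrease: €284478 ÷ 0.927 ≈ €306,880.26.

€306,880.26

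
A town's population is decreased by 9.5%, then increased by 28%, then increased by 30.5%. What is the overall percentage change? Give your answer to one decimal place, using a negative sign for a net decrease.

51.2%

A 9.5% decrease multiplies by 0.905.
Then a 28% increase: 0.905 × 1.28 = 1.1584.
Then a 30.5% increase: 1.1584 × 1.305 = 1.511712.
Overall factor 1.511712, i.e. 51.2%.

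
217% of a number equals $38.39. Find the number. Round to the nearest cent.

$38.39 ÷ 2.17 ≈ $17.69.

$17.69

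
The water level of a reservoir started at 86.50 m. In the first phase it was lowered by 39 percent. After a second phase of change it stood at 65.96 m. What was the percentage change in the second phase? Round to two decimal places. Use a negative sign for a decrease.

After the first phase: 86.50 × 0.61 = 52.765.
Second-phase multiplier: 65.96 ÷ 52.765 ≈ 1.250071.
That is a change of 25.01%.

25.01%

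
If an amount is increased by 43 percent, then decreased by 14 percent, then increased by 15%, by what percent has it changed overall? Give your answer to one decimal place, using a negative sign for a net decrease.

A 43% increase multiplies by 1.43.
Then a 14% decrease: 1.43 × 0.86 = 1.2298.
Then a 15% increase: 1.2298 × 1.15 = 1.41427.
Overall factor 1.41427, i.e. 41.4%.

41.4%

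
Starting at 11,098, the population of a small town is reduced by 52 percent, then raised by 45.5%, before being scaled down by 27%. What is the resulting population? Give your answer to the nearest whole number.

5,658

52% decrease: 11,098 × 0.48 = 5327.04.
After the 45.5% increase: 5327.04 × 1.455 = 7750.8432.
27% decrease: 7750.8432 × 0.73 = 5658.115536 ≈ 5,658.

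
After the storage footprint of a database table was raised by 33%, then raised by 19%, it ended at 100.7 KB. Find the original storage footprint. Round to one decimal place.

63.6 KB

The overall multiplier applied was 1.33 × 1.19 = 1.5827.
So the original storage footprint was 100.7 ÷ 1.5827 ≈ 63.6 KB.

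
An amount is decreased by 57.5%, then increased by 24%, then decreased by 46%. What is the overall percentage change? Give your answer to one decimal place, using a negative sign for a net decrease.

-71.5%

The combined multiplier is 0.425 × 1.24 × 0.54 = 0.28458.
That corresponds to a decrease of 71.5%.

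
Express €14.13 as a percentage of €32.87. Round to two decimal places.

42.99%

€14.13 ÷ €32.87 ≈ 42.99%.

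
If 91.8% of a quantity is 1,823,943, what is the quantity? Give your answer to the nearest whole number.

1,986,866

1,823,943 ÷ 0.918 ≈ 1,986,866.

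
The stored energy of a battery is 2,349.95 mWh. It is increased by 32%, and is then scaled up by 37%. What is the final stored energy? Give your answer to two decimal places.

32% increase: 2,349.95 × 1.32 = 3101.934.
Apply the 37% increase: 3101.934 × 1.37 = 4249.64958 ≈ 4,249.65.

4,249.65 mWh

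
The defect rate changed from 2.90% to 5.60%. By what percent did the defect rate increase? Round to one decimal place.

The change is 5.60 − 2.90 = 2.70 percentage points.
Relative to the original 2.90%, that is 2.70 ÷ 2.90 ≈ 93.1%.
So the defect rate rose by 93.1%.

93.1%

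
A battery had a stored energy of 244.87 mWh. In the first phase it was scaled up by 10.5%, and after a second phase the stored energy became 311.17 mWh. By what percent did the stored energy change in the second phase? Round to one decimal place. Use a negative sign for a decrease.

After the first phase: 244.87 × 1.105 = 270.58135.
Second-phase multiplier: 311.17 ÷ 270.58135 ≈ 1.15001.
That is a change of 15.0%.

15.0%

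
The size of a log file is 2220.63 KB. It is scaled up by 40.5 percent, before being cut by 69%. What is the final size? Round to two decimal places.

40.5% increase: 2220.63 × 1.405 = 3119.98515.
After the 69% decrease: 3119.98515 × 0.31 = 967.1953965 ≈ 967.20.

967.20 KB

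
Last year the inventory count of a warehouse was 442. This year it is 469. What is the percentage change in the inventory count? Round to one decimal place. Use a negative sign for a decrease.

Change: 469 − 442 = 27.
Relative to the original: 27 ÷ 442 ≈ 6.1%.

6.1%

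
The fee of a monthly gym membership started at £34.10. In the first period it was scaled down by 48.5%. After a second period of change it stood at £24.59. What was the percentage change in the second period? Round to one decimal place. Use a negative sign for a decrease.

40.0%

After the first period: £34.10 × 0.515 = £17.5615.
Second-period multiplier: £24.59 ÷ £17.5615 ≈ 1.40022.
That is a change of 40.0%.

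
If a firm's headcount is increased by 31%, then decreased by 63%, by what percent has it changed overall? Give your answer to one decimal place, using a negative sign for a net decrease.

A 31% increase multiplies by 1.31.
Then a 63% decrease: 1.31 × 0.37 = 0.4847.
Overall factor 0.4847, i.e. -51.5%.

-51.5%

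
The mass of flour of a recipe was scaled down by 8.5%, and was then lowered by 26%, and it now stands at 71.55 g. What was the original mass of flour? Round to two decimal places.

105.67 g

Undoing the 26% decrease: 71.55 ÷ 0.74 ≈ 96.689189.
Undoing the 8.5% decrease: 96.689189 ÷ 0.915 ≈ 105.67 g.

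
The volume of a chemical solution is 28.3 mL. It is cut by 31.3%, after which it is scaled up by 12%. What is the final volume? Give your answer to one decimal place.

Each change multiplies by a factor: 0.687 × 1.12 = 0.76944.
28.3 × 0.76944 = 21.775152 ≈ 21.8.

21.8 mL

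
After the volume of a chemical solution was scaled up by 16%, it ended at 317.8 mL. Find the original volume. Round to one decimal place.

274.0 mL

The overall multiplier applied was 1.16.
So the original volume was 317.8 ÷ 1.16 ≈ 274.0 mL.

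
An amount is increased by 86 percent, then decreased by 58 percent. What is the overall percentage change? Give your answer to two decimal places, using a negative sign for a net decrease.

-21.88%

An 86% increase multiplies by 1.86.
Then a 58% decrease: 1.86 × 0.42 = 0.7812.
Overall factor 0.7812, i.e. -21.88%.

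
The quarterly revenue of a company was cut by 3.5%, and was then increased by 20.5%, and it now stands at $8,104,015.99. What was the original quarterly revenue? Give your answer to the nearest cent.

$6,969,248.16

Undoing the 20.5% increase: $8,104,015.99 ÷ 1.205 ≈ $6725324.473029.
Undoing the 3.5% decrease: $6725324.473029 ÷ 0.965 ≈ $6,969,248.16.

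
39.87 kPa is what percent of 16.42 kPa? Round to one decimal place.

39.87 kPa ÷ 16.42 kPa ≈ 242.8%.

242.8%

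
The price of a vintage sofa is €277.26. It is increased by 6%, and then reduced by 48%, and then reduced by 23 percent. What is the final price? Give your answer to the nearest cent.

Each change multiplies by a factor: 1.06 × 0.52 × 0.77 = 0.424424.
€277.26 × 0.424424 = €117.67579824 ≈ €117.68.

€117.68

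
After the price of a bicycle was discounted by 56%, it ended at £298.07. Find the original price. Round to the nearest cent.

The overall multiplier applied was 0.44.
So the original price was £298.07 ÷ 0.44 ≈ £677.43.

£677.43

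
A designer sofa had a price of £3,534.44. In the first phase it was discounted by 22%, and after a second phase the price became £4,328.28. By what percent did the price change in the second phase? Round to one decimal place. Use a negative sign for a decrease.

57.0%

After the first phase: £3,534.44 × 0.78 = £2756.8632.
Second-phase multiplier: £4,328.28 ÷ £2756.8632 ≈ 1.57.
That is a change of 57.0%.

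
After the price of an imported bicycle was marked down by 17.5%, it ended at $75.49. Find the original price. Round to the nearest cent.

$91.50

The overall multiplier applied was 0.825.
So the original price was $75.49 ÷ 0.825 ≈ $91.50.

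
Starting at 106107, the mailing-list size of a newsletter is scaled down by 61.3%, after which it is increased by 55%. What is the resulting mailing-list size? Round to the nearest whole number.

63648

Each change multiplies by a factor: 0.387 × 1.55 = 0.59985.
106107 × 0.59985 = 63648.28395 ≈ 63648.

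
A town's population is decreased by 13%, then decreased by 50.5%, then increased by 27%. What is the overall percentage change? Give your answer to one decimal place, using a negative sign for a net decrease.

-45.3%

The combined multiplier is 0.87 × 0.495 × 1.27 = 0.5469255.
That corresponds to a decrease of 45.3%.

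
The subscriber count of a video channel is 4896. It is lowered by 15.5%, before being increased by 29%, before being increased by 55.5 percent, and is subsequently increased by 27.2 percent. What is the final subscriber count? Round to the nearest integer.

After the 15.5% decrease: 4896 × 0.845 = 4137.12.
After the 29% increase: 4137.12 × 1.29 = 5336.8848.
Apply the 55.5% increase: 5336.8848 × 1.555 = 8298.855864.
27.2% increase: 8298.855864 × 1.272 = 10556.144659008 ≈ 10556.

10556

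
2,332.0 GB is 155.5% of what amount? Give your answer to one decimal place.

2,332.0 GB ÷ 1.555 ≈ 1,499.7 GB.

1,499.7 GB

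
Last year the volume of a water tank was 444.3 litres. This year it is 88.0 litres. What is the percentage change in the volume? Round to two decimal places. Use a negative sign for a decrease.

Change: 88.0 − 444.3 = -356.3.
Relative to the original: -356.3 ÷ 444.3 ≈ -80.19%.

-80.19%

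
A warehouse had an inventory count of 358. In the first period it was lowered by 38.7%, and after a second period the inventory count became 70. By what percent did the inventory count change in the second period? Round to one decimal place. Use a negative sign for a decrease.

After the first period: 358 × 0.613 = 219.454.
Second-period multiplier: 70 ÷ 219.454 ≈ 0.31897.
That is a change of -68.1%.

-68.1%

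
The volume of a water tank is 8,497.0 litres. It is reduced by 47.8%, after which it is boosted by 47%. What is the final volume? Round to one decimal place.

6,520.1 litres

Each change multiplies by a factor: 0.522 × 1.47 = 0.76734.
8,497.0 × 0.76734 = 6520.08798 ≈ 6,520.1.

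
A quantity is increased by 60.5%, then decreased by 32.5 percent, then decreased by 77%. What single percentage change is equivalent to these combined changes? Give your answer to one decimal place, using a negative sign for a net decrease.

A 60.5% increase multiplies by 1.605.
Then a 32.5% decrease: 1.605 × 0.675 = 1.083375.
Then a 77% decrease: 1.083375 × 0.23 = 0.24917625.
Overall factor 0.24917625, i.e. -75.1%.

-75.1%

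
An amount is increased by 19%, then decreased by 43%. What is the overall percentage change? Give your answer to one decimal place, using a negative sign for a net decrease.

-32.2%

The combined multiplier is 1.19 × 0.57 = 0.6783.
That corresponds to a decrease of 32.2%.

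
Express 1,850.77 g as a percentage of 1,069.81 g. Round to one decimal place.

1,850.77 g ÷ 1,069.81 g ≈ 173.0%.

173.0%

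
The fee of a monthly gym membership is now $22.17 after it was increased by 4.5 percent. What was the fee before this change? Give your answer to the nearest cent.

The overall multiplier applied was 1.045.
So the original fee was $22.17 ÷ 1.045 ≈ $21.22.

$21.22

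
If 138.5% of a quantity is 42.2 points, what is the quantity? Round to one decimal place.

42.2 points ÷ 1.385 ≈ 30.5 points.

30.5 points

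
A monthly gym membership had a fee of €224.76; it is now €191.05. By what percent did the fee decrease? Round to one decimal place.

15.0%

Change: €191.05 − €224.76 = -€33.71.
Relative to the original: -€33.71 ÷ €224.76 ≈ -15.0%.
So the fee decreased by 15.0%.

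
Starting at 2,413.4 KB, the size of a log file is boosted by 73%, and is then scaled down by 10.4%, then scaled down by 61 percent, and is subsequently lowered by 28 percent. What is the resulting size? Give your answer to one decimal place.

Each change multiplies by a factor: 1.73 × 0.896 × 0.39 × 0.72 = 0.435262464.
2,413.4 × 0.435262464 = 1050.4624306176 ≈ 1,050.5.

1,050.5 KB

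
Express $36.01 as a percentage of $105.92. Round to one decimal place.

$36.01 ÷ $105.92 ≈ 34.0%.

34.0%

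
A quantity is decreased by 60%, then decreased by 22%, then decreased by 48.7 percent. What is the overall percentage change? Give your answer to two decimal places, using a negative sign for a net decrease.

-83.99%

A 60% decrease multiplies by 0.4.
Then a 22% decrease: 0.4 × 0.78 = 0.312.
Then a 48.7% decrease: 0.312 × 0.513 = 0.160056.
Overall factor 0.160056, i.e. -83.99%.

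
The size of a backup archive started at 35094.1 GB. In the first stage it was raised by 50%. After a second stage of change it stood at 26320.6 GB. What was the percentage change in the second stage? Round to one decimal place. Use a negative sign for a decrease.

-50.0%

After the first stage: 35094.1 × 1.5 = 52641.15.
Second-stage multiplier: 26320.6 ÷ 52641.15 ≈ 0.5.
That is a change of -50.0%.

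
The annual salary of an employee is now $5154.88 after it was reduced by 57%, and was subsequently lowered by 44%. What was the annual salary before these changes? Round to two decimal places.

The overall multiplier applied was 0.43 × 0.56 = 0.2408.
So the original annual salary was $5154.88 ÷ 0.2408 ≈ $21407.31.

$21407.31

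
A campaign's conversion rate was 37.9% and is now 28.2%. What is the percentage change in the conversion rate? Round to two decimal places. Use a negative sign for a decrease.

-25.59%

The change is 28.2 − 37.9 = -9.7 percentage points.
Relative to the original 37.9%, that is -9.7 ÷ 37.9 ≈ -25.59%.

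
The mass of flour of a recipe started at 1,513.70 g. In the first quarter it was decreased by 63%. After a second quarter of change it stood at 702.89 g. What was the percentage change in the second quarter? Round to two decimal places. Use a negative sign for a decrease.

25.50%

After the first quarter: 1,513.70 × 0.37 = 560.069.
Second-quarter multiplier: 702.89 ÷ 560.069 ≈ 1.255006.
That is a change of 25.50%.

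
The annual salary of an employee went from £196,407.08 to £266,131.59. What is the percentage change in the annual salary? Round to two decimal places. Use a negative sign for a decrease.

Change: £266,131.59 − £196,407.08 = £69,724.51.
Relative to the original: £69,724.51 ÷ £196,407.08 ≈ 35.50%.

35.50%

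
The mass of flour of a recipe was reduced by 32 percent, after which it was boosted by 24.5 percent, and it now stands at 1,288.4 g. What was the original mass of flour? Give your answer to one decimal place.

The overall multiplier applied was 0.68 × 1.245 = 0.8466.
So the original mass of flour was 1,288.4 ÷ 0.8466 ≈ 1,521.9 g.

1,521.9 g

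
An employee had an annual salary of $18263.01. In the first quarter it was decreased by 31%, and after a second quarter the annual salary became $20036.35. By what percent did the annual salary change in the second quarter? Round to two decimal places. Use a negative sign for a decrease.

59.00%

After the first quarter: $18263.01 × 0.69 = $12601.4769.
Second-quarter multiplier: $20036.35 ÷ $12601.4769 ≈ 1.59.
That is a change of 59.00%.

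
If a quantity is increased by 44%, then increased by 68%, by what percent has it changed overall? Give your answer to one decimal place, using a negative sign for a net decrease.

141.9%

A 44% increase multiplies by 1.44.
Then a 68% increase: 1.44 × 1.68 = 2.4192.
Overall factor 2.4192, i.e. 141.9%.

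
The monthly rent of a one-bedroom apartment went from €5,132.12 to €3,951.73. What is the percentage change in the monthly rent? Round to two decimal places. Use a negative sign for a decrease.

-23.00%

Change: €3,951.73 − €5,132.12 = -€1,180.39.
Relative to the original: -€1,180.39 ÷ €5,132.12 ≈ -23.00%.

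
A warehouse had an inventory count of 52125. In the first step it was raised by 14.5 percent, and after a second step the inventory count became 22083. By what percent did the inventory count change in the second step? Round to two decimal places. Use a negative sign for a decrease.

After the first step: 52125 × 1.145 = 59683.125.
Second-step multiplier: 22083 ÷ 59683.125 ≈ 0.370004.
That is a change of -63.00%.

-63.00%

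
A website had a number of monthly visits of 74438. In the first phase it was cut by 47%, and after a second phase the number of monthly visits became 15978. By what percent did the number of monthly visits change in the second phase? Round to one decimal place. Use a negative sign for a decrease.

-59.5%

After the first phase: 74438 × 0.53 = 39452.14.
Second-phase multiplier: 15978 ÷ 39452.14 ≈ 0.405.
That is a change of -59.5%.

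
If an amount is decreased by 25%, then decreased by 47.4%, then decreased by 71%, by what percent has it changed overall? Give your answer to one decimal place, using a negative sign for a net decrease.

-88.6%

The combined multiplier is 0.75 × 0.526 × 0.29 = 0.114405.
That corresponds to a decrease of 88.6%.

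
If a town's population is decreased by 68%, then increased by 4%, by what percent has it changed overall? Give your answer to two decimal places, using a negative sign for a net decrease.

The combined multiplier is 0.32 × 1.04 = 0.3328.
That corresponds to a decrease of 66.72%.

-66.72%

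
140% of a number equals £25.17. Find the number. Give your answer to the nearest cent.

£17.98

£25.17 ÷ 1.4 ≈ £17.98.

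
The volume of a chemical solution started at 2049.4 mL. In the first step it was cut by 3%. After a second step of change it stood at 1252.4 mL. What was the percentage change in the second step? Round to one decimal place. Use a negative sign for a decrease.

-37.0%

After the first step: 2049.4 × 0.97 = 1987.918.
Second-step multiplier: 1252.4 ÷ 1987.918 ≈ 0.63001.
That is a change of -37.0%.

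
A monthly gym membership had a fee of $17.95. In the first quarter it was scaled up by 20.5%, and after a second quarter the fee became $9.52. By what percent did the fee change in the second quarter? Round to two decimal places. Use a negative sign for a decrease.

After the first quarter: $17.95 × 1.205 = $21.62975.
Second-quarter multiplier: $9.52 ÷ $21.62975 ≈ 0.440135.
That is a change of -55.99%.

-55.99%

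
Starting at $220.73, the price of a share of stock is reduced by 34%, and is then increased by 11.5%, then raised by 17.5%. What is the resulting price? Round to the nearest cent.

34% decrease: $220.73 × 0.66 = $145.6818.
11.5% increase: $145.6818 × 1.115 = $162.435207.
17.5% increase: $162.435207 × 1.175 = $190.861368225 ≈ $190.86.

$190.86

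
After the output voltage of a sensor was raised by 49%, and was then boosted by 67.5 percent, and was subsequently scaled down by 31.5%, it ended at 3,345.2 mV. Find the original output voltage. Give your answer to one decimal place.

Undoing the 31.5% decrease: 3,345.2 ÷ 0.685 ≈ 4883.50365.
Undoing the 67.5% increase: 4883.50365 ÷ 1.675 ≈ 2915.524567.
Undoing the 49% increase: 2915.524567 ÷ 1.49 ≈ 1,956.7 mV.

1,956.7 mV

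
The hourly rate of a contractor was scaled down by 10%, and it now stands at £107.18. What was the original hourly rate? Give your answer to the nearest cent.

£119.09

The overall multiplier applied was 0.9.
So the original hourly rate was £107.18 ÷ 0.9 ≈ £119.09.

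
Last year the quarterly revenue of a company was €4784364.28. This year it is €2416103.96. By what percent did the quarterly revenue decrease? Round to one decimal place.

Change: €2416103.96 − €4784364.28 = -€2368260.32.
Relative to the original: -€2368260.32 ÷ €4784364.28 ≈ -49.5%.
So the quarterly revenue decreased by 49.5%.

49.5%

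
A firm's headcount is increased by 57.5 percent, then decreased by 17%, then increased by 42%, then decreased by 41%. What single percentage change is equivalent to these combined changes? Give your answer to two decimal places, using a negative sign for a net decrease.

A 57.5% increase multiplies by 1.575.
Then a 17% decrease: 1.575 × 0.83 = 1.30725.
Then a 42% increase: 1.30725 × 1.42 = 1.856295.
Then a 41% decrease: 1.856295 × 0.59 = 1.09521405.
Overall factor 1.09521405, i.e. 9.52%.

9.52%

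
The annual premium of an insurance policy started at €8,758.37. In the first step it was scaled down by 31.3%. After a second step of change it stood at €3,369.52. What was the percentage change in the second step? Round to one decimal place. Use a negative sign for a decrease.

After the first step: €8,758.37 × 0.687 = €6017.00019.
Second-step multiplier: €3,369.52 ÷ €6017.00019 ≈ 0.56.
That is a change of -44.0%.

-44.0%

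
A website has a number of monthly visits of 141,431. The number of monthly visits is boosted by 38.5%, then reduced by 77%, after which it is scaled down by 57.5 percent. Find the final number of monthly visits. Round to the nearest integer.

19,147

Each change multiplies by a factor: 1.385 × 0.23 × 0.425 = 0.13538375.
141,431 × 0.13538375 = 19147.45914625 ≈ 19,147.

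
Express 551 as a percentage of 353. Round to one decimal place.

551 ÷ 353 ≈ 156.1%.

156.1%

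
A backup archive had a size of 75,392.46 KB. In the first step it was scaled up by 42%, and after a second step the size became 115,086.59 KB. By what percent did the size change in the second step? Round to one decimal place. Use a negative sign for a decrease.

7.5%

After the first step: 75,392.46 × 1.42 = 107057.2932.
Second-step multiplier: 115,086.59 ÷ 107057.2932 ≈ 1.075.
That is a change of 7.5%.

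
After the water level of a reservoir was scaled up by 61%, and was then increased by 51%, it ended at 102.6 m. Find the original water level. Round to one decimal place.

The overall multiplier applied was 1.61 × 1.51 = 2.4311.
So the original water level was 102.6 ÷ 2.4311 ≈ 42.2 m.

42.2 m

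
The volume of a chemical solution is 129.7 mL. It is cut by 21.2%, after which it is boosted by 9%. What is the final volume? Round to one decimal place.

After the 21.2% decrease: 129.7 × 0.788 = 102.2036.
9% increase: 102.2036 × 1.09 = 111.401924 ≈ 111.4.

111.4 mL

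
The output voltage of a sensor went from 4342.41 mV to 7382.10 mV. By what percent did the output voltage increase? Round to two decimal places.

Change: 7382.10 − 4342.41 = 3039.69.
Relative to the original: 3039.69 ÷ 4342.41 ≈ 70.00%.
So the output voltage increased by 70.00%.

70.00%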